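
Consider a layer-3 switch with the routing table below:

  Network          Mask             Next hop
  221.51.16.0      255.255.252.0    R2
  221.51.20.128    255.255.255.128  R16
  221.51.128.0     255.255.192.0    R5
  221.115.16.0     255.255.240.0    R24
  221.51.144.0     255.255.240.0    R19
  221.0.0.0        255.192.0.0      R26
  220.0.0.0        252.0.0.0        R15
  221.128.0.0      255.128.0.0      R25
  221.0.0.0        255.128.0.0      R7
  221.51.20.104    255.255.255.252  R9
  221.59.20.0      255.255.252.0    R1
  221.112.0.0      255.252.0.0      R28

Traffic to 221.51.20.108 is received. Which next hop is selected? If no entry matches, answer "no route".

Routes whose prefix contains 221.51.20.108:
  220.0.0.0/6 (220.0.0.0 - 223.255.255.255) -> R15
  221.0.0.0/9 (221.0.0.0 - 221.127.255.255) -> R7
  221.0.0.0/10 (221.0.0.0 - 221.63.255.255) -> R26
More-specific entries that do NOT match:
  221.51.20.104/30 (221.51.20.104 - 221.51.20.107) does not contain 221.51.20.108
  221.51.20.128/25 (221.51.20.128 - 221.51.20.255) does not contain 221.51.20.108
  221.51.16.0/22 (221.51.16.0 - 221.51.19.255) does not contain 221.51.20.108
  221.59.20.0/22 (221.59.20.0 - 221.59.23.255) does not contain 221.51.20.108
  221.115.16.0/20 (221.115.16.0 - 221.115.31.255) does not contain 221.51.20.108
  221.51.144.0/20 (221.51.144.0 - 221.51.159.255) does not contain 221.51.20.108
  221.51.128.0/18 (221.51.128.0 - 221.51.191.255) does not contain 221.51.20.108
  221.112.0.0/14 (221.112.0.0 - 221.115.255.255) does not contain 221.51.20.108
Longest matching prefix is /10 -> next hop R26.

R26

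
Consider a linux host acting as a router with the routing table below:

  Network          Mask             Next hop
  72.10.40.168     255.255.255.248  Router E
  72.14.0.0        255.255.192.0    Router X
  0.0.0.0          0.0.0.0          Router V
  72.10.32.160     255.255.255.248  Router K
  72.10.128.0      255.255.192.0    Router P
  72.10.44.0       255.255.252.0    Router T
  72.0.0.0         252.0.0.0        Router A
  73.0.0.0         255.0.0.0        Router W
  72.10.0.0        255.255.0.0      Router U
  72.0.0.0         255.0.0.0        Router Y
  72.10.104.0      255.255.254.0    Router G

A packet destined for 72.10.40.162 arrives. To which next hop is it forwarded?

Router U

Routes whose prefix contains 72.10.40.162:
  0.0.0.0/0 (default, matches everything) -> Router V
  72.0.0.0/6 (72.0.0.0 - 75.255.255.255) -> Router A
  72.0.0.0/8 (72.0.0.0 - 72.255.255.255) -> Router Y
  72.10.0.0/16 (72.10.0.0 - 72.10.255.255) -> Router U
More-specific entries that do NOT match:
  72.10.40.168/29 (72.10.40.168 - 72.10.40.175) does not contain 72.10.40.162
  72.10.32.160/29 (72.10.32.160 - 72.10.32.167) does not contain 72.10.40.162
  72.10.104.0/23 (72.10.104.0 - 72.10.105.255) does not contain 72.10.40.162
  72.10.44.0/22 (72.10.44.0 - 72.10.47.255) does not contain 72.10.40.162
  72.14.0.0/18 (72.14.0.0 - 72.14.63.255) does not contain 72.10.40.162
  72.10.128.0/18 (72.10.128.0 - 72.10.191.255) does not contain 72.10.40.162
Longest matching prefix is /16 -> next hop Router U.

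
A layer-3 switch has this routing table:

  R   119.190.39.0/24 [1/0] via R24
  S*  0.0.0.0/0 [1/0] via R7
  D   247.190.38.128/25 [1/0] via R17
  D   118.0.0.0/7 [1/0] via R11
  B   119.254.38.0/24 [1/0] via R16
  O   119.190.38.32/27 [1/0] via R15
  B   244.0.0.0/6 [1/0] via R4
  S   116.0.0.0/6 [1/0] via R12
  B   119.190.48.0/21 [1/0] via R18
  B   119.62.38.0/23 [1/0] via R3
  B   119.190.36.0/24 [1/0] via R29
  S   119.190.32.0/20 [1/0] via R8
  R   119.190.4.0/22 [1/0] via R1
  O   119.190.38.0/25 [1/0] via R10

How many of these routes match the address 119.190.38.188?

4

Prefixes containing 119.190.38.188:
  0.0.0.0/0 (default, matches everything)
  116.0.0.0/6 (116.0.0.0 - 119.255.255.255)
  118.0.0.0/7 (118.0.0.0 - 119.255.255.255)
  119.190.32.0/20 (119.190.32.0 - 119.190.47.255)
Total matching entries: 4.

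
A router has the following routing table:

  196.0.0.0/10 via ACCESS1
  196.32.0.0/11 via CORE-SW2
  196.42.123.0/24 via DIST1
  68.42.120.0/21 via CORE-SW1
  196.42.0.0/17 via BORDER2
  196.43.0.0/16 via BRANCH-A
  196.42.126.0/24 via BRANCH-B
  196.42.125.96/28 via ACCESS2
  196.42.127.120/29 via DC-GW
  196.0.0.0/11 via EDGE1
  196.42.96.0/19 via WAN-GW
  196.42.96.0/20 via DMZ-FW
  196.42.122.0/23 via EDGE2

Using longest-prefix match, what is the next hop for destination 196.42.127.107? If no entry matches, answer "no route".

Routes whose prefix contains 196.42.127.107:
  196.0.0.0/10 (196.0.0.0 - 196.63.255.255) -> ACCESS1
  196.32.0.0/11 (196.32.0.0 - 196.63.255.255) -> CORE-SW2
  196.42.0.0/17 (196.42.0.0 - 196.42.127.255) -> BORDER2
  196.42.96.0/19 (196.42.96.0 - 196.42.127.255) -> WAN-GW
More-specific entries that do NOT match:
  196.42.127.120/29 (196.42.127.120 - 196.42.127.127) does not contain 196.42.127.107
  196.42.125.96/28 (196.42.125.96 - 196.42.125.111) does not contain 196.42.127.107
  196.42.123.0/24 (196.42.123.0 - 196.42.123.255) does not contain 196.42.127.107
  196.42.126.0/24 (196.42.126.0 - 196.42.126.255) does not contain 196.42.127.107
  196.42.122.0/23 (196.42.122.0 - 196.42.123.255) does not contain 196.42.127.107
  68.42.120.0/21 (68.42.120.0 - 68.42.127.255) does not contain 196.42.127.107
  196.42.96.0/20 (196.42.96.0 - 196.42.111.255) does not contain 196.42.127.107
Longest matching prefix is /19 -> next hop WAN-GW.

WAN-GW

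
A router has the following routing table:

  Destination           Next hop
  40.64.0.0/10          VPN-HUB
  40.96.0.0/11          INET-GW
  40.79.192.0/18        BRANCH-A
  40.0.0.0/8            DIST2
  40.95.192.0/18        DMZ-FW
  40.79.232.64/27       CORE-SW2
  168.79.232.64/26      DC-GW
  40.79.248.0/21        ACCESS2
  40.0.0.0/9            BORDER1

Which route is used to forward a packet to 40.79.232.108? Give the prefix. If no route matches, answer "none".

40.79.192.0/18

Entries matching 40.79.232.108:
  40.0.0.0/8 (40.0.0.0 - 40.255.255.255)
  40.0.0.0/9 (40.0.0.0 - 40.127.255.255)
  40.64.0.0/10 (40.64.0.0 - 40.127.255.255)
  40.79.192.0/18 (40.79.192.0 - 40.79.255.255)
Most specific is 40.79.192.0/18.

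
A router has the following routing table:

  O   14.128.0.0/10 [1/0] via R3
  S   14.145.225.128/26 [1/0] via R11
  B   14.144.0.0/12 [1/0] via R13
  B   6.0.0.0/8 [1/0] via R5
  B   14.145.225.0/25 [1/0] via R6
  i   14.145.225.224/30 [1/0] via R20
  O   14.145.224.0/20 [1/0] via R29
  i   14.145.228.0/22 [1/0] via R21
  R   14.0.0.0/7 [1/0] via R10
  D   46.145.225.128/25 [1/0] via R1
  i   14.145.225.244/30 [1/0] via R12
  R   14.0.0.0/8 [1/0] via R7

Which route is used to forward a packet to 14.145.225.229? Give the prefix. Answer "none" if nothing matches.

Entries matching 14.145.225.229:
  14.0.0.0/7 (14.0.0.0 - 15.255.255.255)
  14.0.0.0/8 (14.0.0.0 - 14.255.255.255)
  14.128.0.0/10 (14.128.0.0 - 14.191.255.255)
  14.144.0.0/12 (14.144.0.0 - 14.159.255.255)
  14.145.224.0/20 (14.145.224.0 - 14.145.239.255)
Most specific is 14.145.224.0/20.

14.145.224.0/20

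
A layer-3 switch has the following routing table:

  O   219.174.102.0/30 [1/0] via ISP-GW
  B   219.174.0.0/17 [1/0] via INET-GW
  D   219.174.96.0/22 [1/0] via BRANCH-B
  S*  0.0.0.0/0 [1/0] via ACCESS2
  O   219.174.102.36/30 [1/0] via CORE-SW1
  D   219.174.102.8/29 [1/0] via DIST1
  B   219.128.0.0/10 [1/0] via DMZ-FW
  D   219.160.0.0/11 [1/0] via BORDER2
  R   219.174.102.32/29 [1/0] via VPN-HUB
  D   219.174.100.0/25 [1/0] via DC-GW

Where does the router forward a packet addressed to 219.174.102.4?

INET-GW

Routes whose prefix contains 219.174.102.4:
  0.0.0.0/0 (default, matches everything) -> ACCESS2
  219.128.0.0/10 (219.128.0.0 - 219.191.255.255) -> DMZ-FW
  219.160.0.0/11 (219.160.0.0 - 219.191.255.255) -> BORDER2
  219.174.0.0/17 (219.174.0.0 - 219.174.127.255) -> INET-GW
More-specific entries that do NOT match:
  219.174.102.0/30 (219.174.102.0 - 219.174.102.3) does not contain 219.174.102.4
  219.174.102.36/30 (219.174.102.36 - 219.174.102.39) does not contain 219.174.102.4
  219.174.102.8/29 (219.174.102.8 - 219.174.102.15) does not contain 219.174.102.4
  219.174.102.32/29 (219.174.102.32 - 219.174.102.39) does not contain 219.174.102.4
  219.174.100.0/25 (219.174.100.0 - 219.174.100.127) does not contain 219.174.102.4
  219.174.96.0/22 (219.174.96.0 - 219.174.99.255) does not contain 219.174.102.4
Longest matching prefix is /17 -> next hop INET-GW.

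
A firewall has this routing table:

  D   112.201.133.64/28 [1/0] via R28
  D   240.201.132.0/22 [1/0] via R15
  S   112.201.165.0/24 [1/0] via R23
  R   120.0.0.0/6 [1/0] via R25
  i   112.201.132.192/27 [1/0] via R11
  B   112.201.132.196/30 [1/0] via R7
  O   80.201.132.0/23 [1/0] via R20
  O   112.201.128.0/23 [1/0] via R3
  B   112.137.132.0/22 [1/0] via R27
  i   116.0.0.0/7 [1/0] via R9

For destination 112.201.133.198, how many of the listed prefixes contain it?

0

No listed prefix contains 112.201.133.198.
Total matching entries: 0.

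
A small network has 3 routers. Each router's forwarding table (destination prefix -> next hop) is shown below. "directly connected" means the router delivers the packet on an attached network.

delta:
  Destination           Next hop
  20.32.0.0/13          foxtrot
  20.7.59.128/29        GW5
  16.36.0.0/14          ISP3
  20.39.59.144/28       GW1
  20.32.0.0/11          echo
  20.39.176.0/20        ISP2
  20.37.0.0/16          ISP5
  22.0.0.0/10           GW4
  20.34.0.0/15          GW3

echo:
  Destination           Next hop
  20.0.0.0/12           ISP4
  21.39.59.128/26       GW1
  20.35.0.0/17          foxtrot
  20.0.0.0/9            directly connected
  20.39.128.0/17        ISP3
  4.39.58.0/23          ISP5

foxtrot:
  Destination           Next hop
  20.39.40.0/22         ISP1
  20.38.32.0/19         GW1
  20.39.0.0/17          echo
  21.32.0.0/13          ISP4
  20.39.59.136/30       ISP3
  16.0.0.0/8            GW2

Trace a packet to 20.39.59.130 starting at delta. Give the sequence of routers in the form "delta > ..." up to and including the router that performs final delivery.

At delta: longest match for 20.39.59.130 is 20.32.0.0/13 -> foxtrot
At foxtrot: longest match for 20.39.59.130 is 20.39.0.0/17 -> echo
At echo: longest match for 20.39.59.130 is 20.0.0.0/9 -> directly connected

delta > foxtrot > echo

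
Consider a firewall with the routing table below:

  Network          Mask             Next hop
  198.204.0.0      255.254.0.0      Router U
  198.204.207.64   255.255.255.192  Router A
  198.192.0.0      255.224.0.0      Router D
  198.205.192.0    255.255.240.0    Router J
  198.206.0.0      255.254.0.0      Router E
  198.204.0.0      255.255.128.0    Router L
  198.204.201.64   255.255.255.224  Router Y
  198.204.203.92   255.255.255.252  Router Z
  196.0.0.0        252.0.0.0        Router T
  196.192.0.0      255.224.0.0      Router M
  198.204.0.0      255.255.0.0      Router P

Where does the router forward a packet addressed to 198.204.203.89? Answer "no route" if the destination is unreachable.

Routes whose prefix contains 198.204.203.89:
  196.0.0.0/6 (196.0.0.0 - 199.255.255.255) -> Router T
  198.192.0.0/11 (198.192.0.0 - 198.223.255.255) -> Router D
  198.204.0.0/15 (198.204.0.0 - 198.205.255.255) -> Router U
  198.204.0.0/16 (198.204.0.0 - 198.204.255.255) -> Router P
More-specific entries that do NOT match:
  198.204.203.92/30 (198.204.203.92 - 198.204.203.95) does not contain 198.204.203.89
  198.204.201.64/27 (198.204.201.64 - 198.204.201.95) does not contain 198.204.203.89
  198.204.207.64/26 (198.204.207.64 - 198.204.207.127) does not contain 198.204.203.89
  198.205.192.0/20 (198.205.192.0 - 198.205.207.255) does not contain 198.204.203.89
  198.204.0.0/17 (198.204.0.0 - 198.204.127.255) does not contain 198.204.203.89
Longest matching prefix is /16 -> next hop Router P.

Router P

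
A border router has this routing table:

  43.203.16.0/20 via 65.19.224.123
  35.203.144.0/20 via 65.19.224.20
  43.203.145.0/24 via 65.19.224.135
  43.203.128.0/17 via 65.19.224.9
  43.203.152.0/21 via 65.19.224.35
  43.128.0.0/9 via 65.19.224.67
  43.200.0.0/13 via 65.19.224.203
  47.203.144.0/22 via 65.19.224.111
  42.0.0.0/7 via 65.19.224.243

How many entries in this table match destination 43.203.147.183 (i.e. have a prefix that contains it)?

4

Prefixes containing 43.203.147.183:
  42.0.0.0/7 (42.0.0.0 - 43.255.255.255)
  43.128.0.0/9 (43.128.0.0 - 43.255.255.255)
  43.200.0.0/13 (43.200.0.0 - 43.207.255.255)
  43.203.128.0/17 (43.203.128.0 - 43.203.255.255)
Total matching entries: 4.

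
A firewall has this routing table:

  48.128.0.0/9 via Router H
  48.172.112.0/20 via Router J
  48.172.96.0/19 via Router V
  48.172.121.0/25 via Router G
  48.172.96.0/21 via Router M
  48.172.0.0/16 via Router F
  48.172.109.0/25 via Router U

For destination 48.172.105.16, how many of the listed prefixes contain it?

3

Prefixes containing 48.172.105.16:
  48.128.0.0/9 (48.128.0.0 - 48.255.255.255)
  48.172.0.0/16 (48.172.0.0 - 48.172.255.255)
  48.172.96.0/19 (48.172.96.0 - 48.172.127.255)
Total matching entries: 3.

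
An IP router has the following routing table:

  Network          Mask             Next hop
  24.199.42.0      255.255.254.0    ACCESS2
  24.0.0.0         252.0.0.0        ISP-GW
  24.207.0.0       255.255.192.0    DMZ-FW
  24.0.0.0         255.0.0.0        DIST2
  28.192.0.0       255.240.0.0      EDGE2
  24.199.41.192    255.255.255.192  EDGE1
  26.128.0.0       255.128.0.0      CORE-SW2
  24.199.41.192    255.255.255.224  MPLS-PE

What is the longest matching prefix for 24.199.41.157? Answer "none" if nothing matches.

Entries matching 24.199.41.157:
  24.0.0.0/6 (24.0.0.0 - 27.255.255.255)
  24.0.0.0/8 (24.0.0.0 - 24.255.255.255)
Most specific is 24.0.0.0/8.

24.0.0.0/8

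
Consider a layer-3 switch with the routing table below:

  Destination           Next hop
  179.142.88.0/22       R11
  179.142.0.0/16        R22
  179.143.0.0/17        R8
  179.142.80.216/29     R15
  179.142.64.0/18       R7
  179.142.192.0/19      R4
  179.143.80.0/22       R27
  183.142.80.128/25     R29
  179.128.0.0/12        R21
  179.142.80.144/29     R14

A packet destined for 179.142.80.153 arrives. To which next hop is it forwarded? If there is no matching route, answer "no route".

Routes whose prefix contains 179.142.80.153:
  179.128.0.0/12 (179.128.0.0 - 179.143.255.255) -> R21
  179.142.0.0/16 (179.142.0.0 - 179.142.255.255) -> R22
  179.142.64.0/18 (179.142.64.0 - 179.142.127.255) -> R7
More-specific entries that do NOT match:
  179.142.80.216/29 (179.142.80.216 - 179.142.80.223) does not contain 179.142.80.153
  179.142.80.144/29 (179.142.80.144 - 179.142.80.151) does not contain 179.142.80.153
  183.142.80.128/25 (183.142.80.128 - 183.142.80.255) does not contain 179.142.80.153
  179.142.88.0/22 (179.142.88.0 - 179.142.91.255) does not contain 179.142.80.153
  179.143.80.0/22 (179.143.80.0 - 179.143.83.255) does not contain 179.142.80.153
  179.142.192.0/19 (179.142.192.0 - 179.142.223.255) does not contain 179.142.80.153
Longest matching prefix is /18 -> next hop R7.

R7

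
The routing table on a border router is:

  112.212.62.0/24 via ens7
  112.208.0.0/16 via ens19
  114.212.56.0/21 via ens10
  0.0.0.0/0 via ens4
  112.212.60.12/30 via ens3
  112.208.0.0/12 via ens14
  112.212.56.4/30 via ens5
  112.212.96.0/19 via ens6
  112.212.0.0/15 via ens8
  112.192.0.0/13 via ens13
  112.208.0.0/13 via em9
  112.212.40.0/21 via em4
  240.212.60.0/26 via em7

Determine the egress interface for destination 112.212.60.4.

Routes whose prefix contains 112.212.60.4:
  0.0.0.0/0 (default, matches everything) -> ens4
  112.208.0.0/12 (112.208.0.0 - 112.223.255.255) -> ens14
  112.208.0.0/13 (112.208.0.0 - 112.215.255.255) -> em9
  112.212.0.0/15 (112.212.0.0 - 112.213.255.255) -> ens8
More-specific entries that do NOT match:
  112.212.60.12/30 (112.212.60.12 - 112.212.60.15) does not contain 112.212.60.4
  112.212.56.4/30 (112.212.56.4 - 112.212.56.7) does not contain 112.212.60.4
  240.212.60.0/26 (240.212.60.0 - 240.212.60.63) does not contain 112.212.60.4
  112.212.62.0/24 (112.212.62.0 - 112.212.62.255) does not contain 112.212.60.4
  114.212.56.0/21 (114.212.56.0 - 114.212.63.255) does not contain 112.212.60.4
  112.212.40.0/21 (112.212.40.0 - 112.212.47.255) does not contain 112.212.60.4
  112.212.96.0/19 (112.212.96.0 - 112.212.127.255) does not contain 112.212.60.4
  112.208.0.0/16 (112.208.0.0 - 112.208.255.255) does not contain 112.212.60.4
Longest matching prefix is /15 -> interface ens8.

ens8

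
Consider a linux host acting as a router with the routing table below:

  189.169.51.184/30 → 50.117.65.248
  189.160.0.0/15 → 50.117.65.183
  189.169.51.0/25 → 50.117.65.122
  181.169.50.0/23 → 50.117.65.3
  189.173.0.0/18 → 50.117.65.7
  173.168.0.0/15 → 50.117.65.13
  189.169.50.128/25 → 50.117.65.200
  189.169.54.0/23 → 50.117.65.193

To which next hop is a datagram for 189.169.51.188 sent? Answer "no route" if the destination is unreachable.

No entry's prefix contains 189.169.51.188; there is no default route.

no route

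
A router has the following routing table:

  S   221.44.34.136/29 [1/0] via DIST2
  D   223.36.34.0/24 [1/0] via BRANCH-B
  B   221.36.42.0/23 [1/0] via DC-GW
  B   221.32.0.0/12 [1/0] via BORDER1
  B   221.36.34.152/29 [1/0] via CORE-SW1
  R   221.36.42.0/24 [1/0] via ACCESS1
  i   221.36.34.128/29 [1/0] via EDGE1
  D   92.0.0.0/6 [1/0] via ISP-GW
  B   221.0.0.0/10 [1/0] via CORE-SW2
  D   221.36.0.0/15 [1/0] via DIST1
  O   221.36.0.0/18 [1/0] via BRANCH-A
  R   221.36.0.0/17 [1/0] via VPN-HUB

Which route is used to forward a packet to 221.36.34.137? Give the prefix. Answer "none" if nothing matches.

221.36.0.0/18

Entries matching 221.36.34.137:
  221.0.0.0/10 (221.0.0.0 - 221.63.255.255)
  221.32.0.0/12 (221.32.0.0 - 221.47.255.255)
  221.36.0.0/15 (221.36.0.0 - 221.37.255.255)
  221.36.0.0/17 (221.36.0.0 - 221.36.127.255)
  221.36.0.0/18 (221.36.0.0 - 221.36.63.255)
Most specific is 221.36.0.0/18.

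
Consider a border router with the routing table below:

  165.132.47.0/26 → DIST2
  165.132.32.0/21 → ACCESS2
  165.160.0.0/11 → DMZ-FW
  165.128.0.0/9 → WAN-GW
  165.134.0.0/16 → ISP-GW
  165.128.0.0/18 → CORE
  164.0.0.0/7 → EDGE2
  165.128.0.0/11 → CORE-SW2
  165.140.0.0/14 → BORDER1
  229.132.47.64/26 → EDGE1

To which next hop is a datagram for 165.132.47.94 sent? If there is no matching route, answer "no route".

Routes whose prefix contains 165.132.47.94:
  164.0.0.0/7 (164.0.0.0 - 165.255.255.255) -> EDGE2
  165.128.0.0/9 (165.128.0.0 - 165.255.255.255) -> WAN-GW
  165.128.0.0/11 (165.128.0.0 - 165.159.255.255) -> CORE-SW2
More-specific entries that do NOT match:
  165.132.47.0/26 (165.132.47.0 - 165.132.47.63) does not contain 165.132.47.94
  229.132.47.64/26 (229.132.47.64 - 229.132.47.127) does not contain 165.132.47.94
  165.132.32.0/21 (165.132.32.0 - 165.132.39.255) does not contain 165.132.47.94
  165.128.0.0/18 (165.128.0.0 - 165.128.63.255) does not contain 165.132.47.94
  165.134.0.0/16 (165.134.0.0 - 165.134.255.255) does not contain 165.132.47.94
  165.140.0.0/14 (165.140.0.0 - 165.143.255.255) does not contain 165.132.47.94
Longest matching prefix is /11 -> next hop CORE-SW2.

CORE-SW2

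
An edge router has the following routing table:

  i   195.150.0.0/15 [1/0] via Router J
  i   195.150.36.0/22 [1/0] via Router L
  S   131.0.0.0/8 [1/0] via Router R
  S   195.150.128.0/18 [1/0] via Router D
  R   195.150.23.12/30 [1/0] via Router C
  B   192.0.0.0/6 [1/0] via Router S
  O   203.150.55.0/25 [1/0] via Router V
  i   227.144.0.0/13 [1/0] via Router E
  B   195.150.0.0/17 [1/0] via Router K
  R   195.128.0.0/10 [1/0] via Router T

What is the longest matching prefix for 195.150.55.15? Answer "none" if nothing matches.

Entries matching 195.150.55.15:
  192.0.0.0/6 (192.0.0.0 - 195.255.255.255)
  195.128.0.0/10 (195.128.0.0 - 195.191.255.255)
  195.150.0.0/15 (195.150.0.0 - 195.151.255.255)
  195.150.0.0/17 (195.150.0.0 - 195.150.127.255)
Most specific is 195.150.0.0/17.

195.150.0.0/17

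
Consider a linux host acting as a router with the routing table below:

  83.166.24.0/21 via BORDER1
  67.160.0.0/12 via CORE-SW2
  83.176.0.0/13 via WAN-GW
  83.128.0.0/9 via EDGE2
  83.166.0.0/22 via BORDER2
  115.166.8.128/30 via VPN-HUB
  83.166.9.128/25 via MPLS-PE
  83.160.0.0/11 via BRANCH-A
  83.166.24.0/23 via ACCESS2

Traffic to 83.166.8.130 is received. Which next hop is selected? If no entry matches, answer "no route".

BRANCH-A

Routes whose prefix contains 83.166.8.130:
  83.128.0.0/9 (83.128.0.0 - 83.255.255.255) -> EDGE2
  83.160.0.0/11 (83.160.0.0 - 83.191.255.255) -> BRANCH-A
More-specific entries that do NOT match:
  115.166.8.128/30 (115.166.8.128 - 115.166.8.131) does not contain 83.166.8.130
  83.166.9.128/25 (83.166.9.128 - 83.166.9.255) does not contain 83.166.8.130
  83.166.24.0/23 (83.166.24.0 - 83.166.25.255) does not contain 83.166.8.130
  83.166.0.0/22 (83.166.0.0 - 83.166.3.255) does not contain 83.166.8.130
  83.166.24.0/21 (83.166.24.0 - 83.166.31.255) does not contain 83.166.8.130
  83.176.0.0/13 (83.176.0.0 - 83.183.255.255) does not contain 83.166.8.130
  67.160.0.0/12 (67.160.0.0 - 67.175.255.255) does not contain 83.166.8.130
Longest matching prefix is /11 -> next hop BRANCH-A.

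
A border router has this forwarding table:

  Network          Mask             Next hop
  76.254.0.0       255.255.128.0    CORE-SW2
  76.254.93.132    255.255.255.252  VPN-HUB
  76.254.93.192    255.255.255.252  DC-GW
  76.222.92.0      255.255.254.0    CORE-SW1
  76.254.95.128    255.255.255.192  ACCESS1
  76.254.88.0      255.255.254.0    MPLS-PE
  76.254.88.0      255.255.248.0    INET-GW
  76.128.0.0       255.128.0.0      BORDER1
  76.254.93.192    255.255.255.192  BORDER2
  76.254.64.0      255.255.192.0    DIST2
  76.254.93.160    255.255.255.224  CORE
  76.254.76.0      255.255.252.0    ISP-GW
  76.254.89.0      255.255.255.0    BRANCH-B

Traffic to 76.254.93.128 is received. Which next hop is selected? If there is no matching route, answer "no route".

Routes whose prefix contains 76.254.93.128:
  76.128.0.0/9 (76.128.0.0 - 76.255.255.255) -> BORDER1
  76.254.0.0/17 (76.254.0.0 - 76.254.127.255) -> CORE-SW2
  76.254.64.0/18 (76.254.64.0 - 76.254.127.255) -> DIST2
  76.254.88.0/21 (76.254.88.0 - 76.254.95.255) -> INET-GW
More-specific entries that do NOT match:
  76.254.93.132/30 (76.254.93.132 - 76.254.93.135) does not contain 76.254.93.128
  76.254.93.192/30 (76.254.93.192 - 76.254.93.195) does not contain 76.254.93.128
  76.254.93.160/27 (76.254.93.160 - 76.254.93.191) does not contain 76.254.93.128
  76.254.95.128/26 (76.254.95.128 - 76.254.95.191) does not contain 76.254.93.128
  76.254.93.192/26 (76.254.93.192 - 76.254.93.255) does not contain 76.254.93.128
  76.254.89.0/24 (76.254.89.0 - 76.254.89.255) does not contain 76.254.93.128
  76.222.92.0/23 (76.222.92.0 - 76.222.93.255) does not contain 76.254.93.128
  76.254.88.0/23 (76.254.88.0 - 76.254.89.255) does not contain 76.254.93.128
  76.254.76.0/22 (76.254.76.0 - 76.254.79.255) does not contain 76.254.93.128
Longest matching prefix is /21 -> next hop INET-GW.

INET-GW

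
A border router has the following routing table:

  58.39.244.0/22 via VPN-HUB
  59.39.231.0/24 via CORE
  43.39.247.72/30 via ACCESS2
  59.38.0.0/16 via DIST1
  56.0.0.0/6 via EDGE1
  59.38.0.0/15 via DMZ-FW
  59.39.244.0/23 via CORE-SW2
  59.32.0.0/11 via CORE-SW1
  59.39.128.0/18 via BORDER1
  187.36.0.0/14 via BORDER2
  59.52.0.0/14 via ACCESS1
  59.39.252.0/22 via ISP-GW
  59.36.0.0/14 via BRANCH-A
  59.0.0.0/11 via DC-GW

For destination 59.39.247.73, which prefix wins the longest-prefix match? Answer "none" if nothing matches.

Entries matching 59.39.247.73:
  56.0.0.0/6 (56.0.0.0 - 59.255.255.255)
  59.32.0.0/11 (59.32.0.0 - 59.63.255.255)
  59.36.0.0/14 (59.36.0.0 - 59.39.255.255)
  59.38.0.0/15 (59.38.0.0 - 59.39.255.255)
Most specific is 59.38.0.0/15.

59.38.0.0/15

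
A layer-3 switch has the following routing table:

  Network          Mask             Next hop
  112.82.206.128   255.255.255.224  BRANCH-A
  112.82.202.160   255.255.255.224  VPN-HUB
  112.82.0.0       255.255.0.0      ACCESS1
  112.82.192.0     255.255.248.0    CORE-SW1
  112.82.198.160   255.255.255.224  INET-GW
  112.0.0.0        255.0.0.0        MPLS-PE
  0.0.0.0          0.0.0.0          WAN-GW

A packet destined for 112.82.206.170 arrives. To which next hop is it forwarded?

Routes whose prefix contains 112.82.206.170:
  0.0.0.0/0 (default, matches everything) -> WAN-GW
  112.0.0.0/8 (112.0.0.0 - 112.255.255.255) -> MPLS-PE
  112.82.0.0/16 (112.82.0.0 - 112.82.255.255) -> ACCESS1
More-specific entries that do NOT match:
  112.82.206.128/27 (112.82.206.128 - 112.82.206.159) does not contain 112.82.206.170
  112.82.202.160/27 (112.82.202.160 - 112.82.202.191) does not contain 112.82.206.170
  112.82.198.160/27 (112.82.198.160 - 112.82.198.191) does not contain 112.82.206.170
  112.82.192.0/21 (112.82.192.0 - 112.82.199.255) does not contain 112.82.206.170
Longest matching prefix is /16 -> next hop ACCESS1.

ACCESS1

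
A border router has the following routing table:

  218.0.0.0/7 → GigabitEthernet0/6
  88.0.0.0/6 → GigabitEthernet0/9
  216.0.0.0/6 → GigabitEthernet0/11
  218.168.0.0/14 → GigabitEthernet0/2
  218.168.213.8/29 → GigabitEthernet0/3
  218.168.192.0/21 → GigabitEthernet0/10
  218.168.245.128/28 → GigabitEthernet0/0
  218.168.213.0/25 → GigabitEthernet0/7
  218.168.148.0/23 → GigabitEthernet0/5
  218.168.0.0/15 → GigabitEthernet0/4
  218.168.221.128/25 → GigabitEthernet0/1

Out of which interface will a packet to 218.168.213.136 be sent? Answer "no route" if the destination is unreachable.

GigabitEthernet0/4

Routes whose prefix contains 218.168.213.136:
  216.0.0.0/6 (216.0.0.0 - 219.255.255.255) -> GigabitEthernet0/11
  218.0.0.0/7 (218.0.0.0 - 219.255.255.255) -> GigabitEthernet0/6
  218.168.0.0/14 (218.168.0.0 - 218.171.255.255) -> GigabitEthernet0/2
  218.168.0.0/15 (218.168.0.0 - 218.169.255.255) -> GigabitEthernet0/4
More-specific entries that do NOT match:
  218.168.213.8/29 (218.168.213.8 - 218.168.213.15) does not contain 218.168.213.136
  218.168.245.128/28 (218.168.245.128 - 218.168.245.143) does not contain 218.168.213.136
  218.168.213.0/25 (218.168.213.0 - 218.168.213.127) does not contain 218.168.213.136
  218.168.221.128/25 (218.168.221.128 - 218.168.221.255) does not contain 218.168.213.136
  218.168.148.0/23 (218.168.148.0 - 218.168.149.255) does not contain 218.168.213.136
  218.168.192.0/21 (218.168.192.0 - 218.168.199.255) does not contain 218.168.213.136
Longest matching prefix is /15 -> interface GigabitEthernet0/4.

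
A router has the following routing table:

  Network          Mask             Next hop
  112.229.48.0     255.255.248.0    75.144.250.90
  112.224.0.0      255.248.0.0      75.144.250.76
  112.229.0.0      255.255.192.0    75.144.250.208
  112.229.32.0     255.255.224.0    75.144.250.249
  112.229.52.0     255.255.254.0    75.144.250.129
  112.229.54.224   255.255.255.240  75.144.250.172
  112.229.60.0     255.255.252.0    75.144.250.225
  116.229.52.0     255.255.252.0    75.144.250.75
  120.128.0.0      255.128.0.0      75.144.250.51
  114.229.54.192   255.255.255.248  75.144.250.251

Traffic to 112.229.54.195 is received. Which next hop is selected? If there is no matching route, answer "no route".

Routes whose prefix contains 112.229.54.195:
  112.224.0.0/13 (112.224.0.0 - 112.231.255.255) -> 75.144.250.76
  112.229.0.0/18 (112.229.0.0 - 112.229.63.255) -> 75.144.250.208
  112.229.32.0/19 (112.229.32.0 - 112.229.63.255) -> 75.144.250.249
  112.229.48.0/21 (112.229.48.0 - 112.229.55.255) -> 75.144.250.90
More-specific entries that do NOT match:
  114.229.54.192/29 (114.229.54.192 - 114.229.54.199) does not contain 112.229.54.195
  112.229.54.224/28 (112.229.54.224 - 112.229.54.239) does not contain 112.229.54.195
  112.229.52.0/23 (112.229.52.0 - 112.229.53.255) does not contain 112.229.54.195
  112.229.60.0/22 (112.229.60.0 - 112.229.63.255) does not contain 112.229.54.195
  116.229.52.0/22 (116.229.52.0 - 116.229.55.255) does not contain 112.229.54.195
Longest matching prefix is /21 -> next hop 75.144.250.90.

75.144.250.90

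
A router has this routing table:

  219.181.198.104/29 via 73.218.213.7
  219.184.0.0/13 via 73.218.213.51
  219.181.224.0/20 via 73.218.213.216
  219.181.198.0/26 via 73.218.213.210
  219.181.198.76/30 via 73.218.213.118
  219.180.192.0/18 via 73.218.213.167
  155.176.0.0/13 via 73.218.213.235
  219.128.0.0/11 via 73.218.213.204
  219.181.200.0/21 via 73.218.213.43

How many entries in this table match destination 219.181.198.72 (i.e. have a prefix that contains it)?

0

No listed prefix contains 219.181.198.72.
Total matching entries: 0.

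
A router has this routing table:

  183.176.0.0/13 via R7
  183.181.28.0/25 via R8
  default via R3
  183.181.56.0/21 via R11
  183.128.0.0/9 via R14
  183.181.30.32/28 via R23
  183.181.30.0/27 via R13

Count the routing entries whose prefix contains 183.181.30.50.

3

Prefixes containing 183.181.30.50:
  0.0.0.0/0 (default, matches everything)
  183.128.0.0/9 (183.128.0.0 - 183.255.255.255)
  183.176.0.0/13 (183.176.0.0 - 183.183.255.255)
Total matching entries: 3.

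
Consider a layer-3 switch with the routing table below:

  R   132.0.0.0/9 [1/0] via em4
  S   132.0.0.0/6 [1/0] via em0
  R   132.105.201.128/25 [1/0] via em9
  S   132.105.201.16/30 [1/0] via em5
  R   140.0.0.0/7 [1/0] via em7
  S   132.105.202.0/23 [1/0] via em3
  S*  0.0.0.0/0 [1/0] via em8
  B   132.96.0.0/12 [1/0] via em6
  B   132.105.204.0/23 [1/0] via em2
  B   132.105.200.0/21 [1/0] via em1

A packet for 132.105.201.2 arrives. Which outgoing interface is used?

em1

Routes whose prefix contains 132.105.201.2:
  0.0.0.0/0 (default, matches everything) -> em8
  132.0.0.0/6 (132.0.0.0 - 135.255.255.255) -> em0
  132.0.0.0/9 (132.0.0.0 - 132.127.255.255) -> em4
  132.96.0.0/12 (132.96.0.0 - 132.111.255.255) -> em6
  132.105.200.0/21 (132.105.200.0 - 132.105.207.255) -> em1
More-specific entries that do NOT match:
  132.105.201.16/30 (132.105.201.16 - 132.105.201.19) does not contain 132.105.201.2
  132.105.201.128/25 (132.105.201.128 - 132.105.201.255) does not contain 132.105.201.2
  132.105.202.0/23 (132.105.202.0 - 132.105.203.255) does not contain 132.105.201.2
  132.105.204.0/23 (132.105.204.0 - 132.105.205.255) does not contain 132.105.201.2
Longest matching prefix is /21 -> interface em1.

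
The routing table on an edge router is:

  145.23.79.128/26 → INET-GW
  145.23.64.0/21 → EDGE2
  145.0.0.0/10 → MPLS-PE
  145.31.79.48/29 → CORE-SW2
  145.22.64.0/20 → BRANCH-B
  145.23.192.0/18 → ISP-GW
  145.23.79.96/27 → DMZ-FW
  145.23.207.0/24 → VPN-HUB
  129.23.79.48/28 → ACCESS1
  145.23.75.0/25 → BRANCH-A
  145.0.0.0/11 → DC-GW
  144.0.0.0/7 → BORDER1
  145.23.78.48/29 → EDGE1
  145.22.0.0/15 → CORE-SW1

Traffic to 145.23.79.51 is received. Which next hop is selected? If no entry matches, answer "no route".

CORE-SW1

Routes whose prefix contains 145.23.79.51:
  144.0.0.0/7 (144.0.0.0 - 145.255.255.255) -> BORDER1
  145.0.0.0/10 (145.0.0.0 - 145.63.255.255) -> MPLS-PE
  145.0.0.0/11 (145.0.0.0 - 145.31.255.255) -> DC-GW
  145.22.0.0/15 (145.22.0.0 - 145.23.255.255) -> CORE-SW1
More-specific entries that do NOT match:
  145.31.79.48/29 (145.31.79.48 - 145.31.79.55) does not contain 145.23.79.51
  145.23.78.48/29 (145.23.78.48 - 145.23.78.55) does not contain 145.23.79.51
  129.23.79.48/28 (129.23.79.48 - 129.23.79.63) does not contain 145.23.79.51
  145.23.79.96/27 (145.23.79.96 - 145.23.79.127) does not contain 145.23.79.51
  145.23.79.128/26 (145.23.79.128 - 145.23.79.191) does not contain 145.23.79.51
  145.23.75.0/25 (145.23.75.0 - 145.23.75.127) does not contain 145.23.79.51
  145.23.207.0/24 (145.23.207.0 - 145.23.207.255) does not contain 145.23.79.51
  145.23.64.0/21 (145.23.64.0 - 145.23.71.255) does not contain 145.23.79.51
  145.22.64.0/20 (145.22.64.0 - 145.22.79.255) does not contain 145.23.79.51
  145.23.192.0/18 (145.23.192.0 - 145.23.255.255) does not contain 145.23.79.51
Longest matching prefix is /15 -> next hop CORE-SW1.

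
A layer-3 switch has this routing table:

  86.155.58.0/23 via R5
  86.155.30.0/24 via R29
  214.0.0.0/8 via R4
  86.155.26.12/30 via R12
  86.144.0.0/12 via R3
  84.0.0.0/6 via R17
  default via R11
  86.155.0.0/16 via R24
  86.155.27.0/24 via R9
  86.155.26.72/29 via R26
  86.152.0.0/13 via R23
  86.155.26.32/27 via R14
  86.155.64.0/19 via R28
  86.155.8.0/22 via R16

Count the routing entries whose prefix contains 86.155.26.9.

5

Prefixes containing 86.155.26.9:
  0.0.0.0/0 (default, matches everything)
  84.0.0.0/6 (84.0.0.0 - 87.255.255.255)
  86.144.0.0/12 (86.144.0.0 - 86.159.255.255)
  86.152.0.0/13 (86.152.0.0 - 86.159.255.255)
  86.155.0.0/16 (86.155.0.0 - 86.155.255.255)
Total matching entries: 5.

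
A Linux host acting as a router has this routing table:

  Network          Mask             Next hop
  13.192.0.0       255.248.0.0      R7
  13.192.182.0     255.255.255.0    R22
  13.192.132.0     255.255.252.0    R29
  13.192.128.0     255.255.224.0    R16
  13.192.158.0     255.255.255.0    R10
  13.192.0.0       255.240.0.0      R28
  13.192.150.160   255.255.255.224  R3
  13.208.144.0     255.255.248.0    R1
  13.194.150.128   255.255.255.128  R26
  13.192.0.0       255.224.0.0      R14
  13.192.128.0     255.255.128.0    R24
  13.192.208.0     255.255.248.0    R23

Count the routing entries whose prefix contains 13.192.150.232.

5

Prefixes containing 13.192.150.232:
  13.192.0.0/11 (13.192.0.0 - 13.223.255.255)
  13.192.0.0/12 (13.192.0.0 - 13.207.255.255)
  13.192.0.0/13 (13.192.0.0 - 13.199.255.255)
  13.192.128.0/17 (13.192.128.0 - 13.192.255.255)
  13.192.128.0/19 (13.192.128.0 - 13.192.159.255)
Total matching entries: 5.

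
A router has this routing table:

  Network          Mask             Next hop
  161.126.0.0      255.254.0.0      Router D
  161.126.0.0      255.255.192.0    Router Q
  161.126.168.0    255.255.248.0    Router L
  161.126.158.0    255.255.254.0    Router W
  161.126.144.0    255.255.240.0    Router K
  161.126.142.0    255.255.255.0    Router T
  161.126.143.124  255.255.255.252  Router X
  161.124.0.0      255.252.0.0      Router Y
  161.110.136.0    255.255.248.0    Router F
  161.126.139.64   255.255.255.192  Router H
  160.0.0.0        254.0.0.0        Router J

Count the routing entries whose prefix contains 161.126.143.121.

Prefixes containing 161.126.143.121:
  160.0.0.0/7 (160.0.0.0 - 161.255.255.255)
  161.124.0.0/14 (161.124.0.0 - 161.127.255.255)
  161.126.0.0/15 (161.126.0.0 - 161.127.255.255)
Total matching entries: 3.

3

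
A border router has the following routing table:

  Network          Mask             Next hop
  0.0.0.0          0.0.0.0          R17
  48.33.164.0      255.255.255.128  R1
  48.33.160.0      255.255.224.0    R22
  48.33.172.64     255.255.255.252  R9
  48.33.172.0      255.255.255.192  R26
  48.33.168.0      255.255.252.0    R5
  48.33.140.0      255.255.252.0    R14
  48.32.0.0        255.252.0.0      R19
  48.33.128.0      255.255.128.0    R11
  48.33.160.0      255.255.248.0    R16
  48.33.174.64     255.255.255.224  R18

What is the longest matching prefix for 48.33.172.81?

48.33.160.0/19

Entries matching 48.33.172.81:
  0.0.0.0/0 (default, matches everything)
  48.32.0.0/14 (48.32.0.0 - 48.35.255.255)
  48.33.128.0/17 (48.33.128.0 - 48.33.255.255)
  48.33.160.0/19 (48.33.160.0 - 48.33.191.255)
Most specific is 48.33.160.0/19.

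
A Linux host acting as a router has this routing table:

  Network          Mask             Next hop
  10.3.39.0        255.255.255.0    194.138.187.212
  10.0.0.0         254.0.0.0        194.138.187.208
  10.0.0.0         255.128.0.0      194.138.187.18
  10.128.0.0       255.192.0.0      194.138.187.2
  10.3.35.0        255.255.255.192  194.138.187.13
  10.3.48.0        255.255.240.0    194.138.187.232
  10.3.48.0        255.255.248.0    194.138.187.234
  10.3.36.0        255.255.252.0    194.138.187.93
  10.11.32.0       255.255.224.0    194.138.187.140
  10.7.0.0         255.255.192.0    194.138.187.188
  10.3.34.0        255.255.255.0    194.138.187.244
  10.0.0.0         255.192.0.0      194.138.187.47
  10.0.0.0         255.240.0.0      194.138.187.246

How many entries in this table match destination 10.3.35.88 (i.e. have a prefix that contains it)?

4

Prefixes containing 10.3.35.88:
  10.0.0.0/7 (10.0.0.0 - 11.255.255.255)
  10.0.0.0/9 (10.0.0.0 - 10.127.255.255)
  10.0.0.0/10 (10.0.0.0 - 10.63.255.255)
  10.0.0.0/12 (10.0.0.0 - 10.15.255.255)
Total matching entries: 4.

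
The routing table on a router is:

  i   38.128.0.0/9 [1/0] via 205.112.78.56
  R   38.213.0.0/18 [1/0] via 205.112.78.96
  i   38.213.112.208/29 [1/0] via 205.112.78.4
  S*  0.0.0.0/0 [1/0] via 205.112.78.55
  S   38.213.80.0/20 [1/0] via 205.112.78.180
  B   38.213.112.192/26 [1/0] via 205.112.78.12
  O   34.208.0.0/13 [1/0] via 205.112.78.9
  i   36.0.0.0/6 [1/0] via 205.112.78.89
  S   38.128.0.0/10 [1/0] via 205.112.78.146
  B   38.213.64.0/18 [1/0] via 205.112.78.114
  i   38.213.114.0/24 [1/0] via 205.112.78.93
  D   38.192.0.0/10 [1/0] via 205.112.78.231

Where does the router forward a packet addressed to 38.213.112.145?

Routes whose prefix contains 38.213.112.145:
  0.0.0.0/0 (default, matches everything) -> 205.112.78.55
  36.0.0.0/6 (36.0.0.0 - 39.255.255.255) -> 205.112.78.89
  38.128.0.0/9 (38.128.0.0 - 38.255.255.255) -> 205.112.78.56
  38.192.0.0/10 (38.192.0.0 - 38.255.255.255) -> 205.112.78.231
  38.213.64.0/18 (38.213.64.0 - 38.213.127.255) -> 205.112.78.114
More-specific entries that do NOT match:
  38.213.112.208/29 (38.213.112.208 - 38.213.112.215) does not contain 38.213.112.145
  38.213.112.192/26 (38.213.112.192 - 38.213.112.255) does not contain 38.213.112.145
  38.213.114.0/24 (38.213.114.0 - 38.213.114.255) does not contain 38.213.112.145
  38.213.80.0/20 (38.213.80.0 - 38.213.95.255) does not contain 38.213.112.145
Longest matching prefix is /18 -> next hop 205.112.78.114.

205.112.78.114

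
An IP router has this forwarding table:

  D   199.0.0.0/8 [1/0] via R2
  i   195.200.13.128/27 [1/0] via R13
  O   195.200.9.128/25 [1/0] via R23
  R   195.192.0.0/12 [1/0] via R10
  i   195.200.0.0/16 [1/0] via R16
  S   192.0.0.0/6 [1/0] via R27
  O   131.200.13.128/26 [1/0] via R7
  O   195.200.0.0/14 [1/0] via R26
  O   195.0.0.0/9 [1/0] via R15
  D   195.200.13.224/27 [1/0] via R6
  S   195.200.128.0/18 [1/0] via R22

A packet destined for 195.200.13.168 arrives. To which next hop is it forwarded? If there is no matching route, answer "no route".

Routes whose prefix contains 195.200.13.168:
  192.0.0.0/6 (192.0.0.0 - 195.255.255.255) -> R27
  195.192.0.0/12 (195.192.0.0 - 195.207.255.255) -> R10
  195.200.0.0/14 (195.200.0.0 - 195.203.255.255) -> R26
  195.200.0.0/16 (195.200.0.0 - 195.200.255.255) -> R16
More-specific entries that do NOT match:
  195.200.13.128/27 (195.200.13.128 - 195.200.13.159) does not contain 195.200.13.168
  195.200.13.224/27 (195.200.13.224 - 195.200.13.255) does not contain 195.200.13.168
  131.200.13.128/26 (131.200.13.128 - 131.200.13.191) does not contain 195.200.13.168
  195.200.9.128/25 (195.200.9.128 - 195.200.9.255) does not contain 195.200.13.168
  195.200.128.0/18 (195.200.128.0 - 195.200.191.255) does not contain 195.200.13.168
Longest matching prefix is /16 -> next hop R16.

R16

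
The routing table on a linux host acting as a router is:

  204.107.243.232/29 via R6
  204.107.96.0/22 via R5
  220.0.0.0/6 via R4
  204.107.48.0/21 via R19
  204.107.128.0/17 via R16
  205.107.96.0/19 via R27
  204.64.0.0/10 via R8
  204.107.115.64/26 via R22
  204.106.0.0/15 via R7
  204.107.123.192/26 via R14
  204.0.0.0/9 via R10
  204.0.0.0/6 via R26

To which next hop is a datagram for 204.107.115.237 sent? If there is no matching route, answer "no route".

R7

Routes whose prefix contains 204.107.115.237:
  204.0.0.0/6 (204.0.0.0 - 207.255.255.255) -> R26
  204.0.0.0/9 (204.0.0.0 - 204.127.255.255) -> R10
  204.64.0.0/10 (204.64.0.0 - 204.127.255.255) -> R8
  204.106.0.0/15 (204.106.0.0 - 204.107.255.255) -> R7
More-specific entries that do NOT match:
  204.107.243.232/29 (204.107.243.232 - 204.107.243.239) does not contain 204.107.115.237
  204.107.115.64/26 (204.107.115.64 - 204.107.115.127) does not contain 204.107.115.237
  204.107.123.192/26 (204.107.123.192 - 204.107.123.255) does not contain 204.107.115.237
  204.107.96.0/22 (204.107.96.0 - 204.107.99.255) does not contain 204.107.115.237
  204.107.48.0/21 (204.107.48.0 - 204.107.55.255) does not contain 204.107.115.237
  205.107.96.0/19 (205.107.96.0 - 205.107.127.255) does not contain 204.107.115.237
  204.107.128.0/17 (204.107.128.0 - 204.107.255.255) does not contain 204.107.115.237
Longest matching prefix is /15 -> next hop R7.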